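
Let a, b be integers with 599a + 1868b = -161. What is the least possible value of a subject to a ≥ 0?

533

gcd(1868, 599):
  1868 = 3·599 + 71
  599 = 8·71 + 31
  71 = 2·31 + 9
  31 = 3·9 + 4
  9 = 2·4 + 1
  4 = 4·1
so gcd(1868, 599) = 1.
1 divides -161, so solutions exist.
Back-substitute for Bézout coefficients:
  1 = 9 - 2·4
  ... = 599·(-421) + 1868·(135)
Scale by -161/1 = -161: (a₀, b₀) = (67781, -21735).
General solution: a = 67781 + 1868t, b = -21735 - 599t for integer t.
a ≥ 0: smallest is 67781 mod 1868 = 533 (at t = -36), with b = -171.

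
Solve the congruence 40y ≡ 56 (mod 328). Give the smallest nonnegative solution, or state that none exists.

gcd(328, 40) = 8.
8 divides 56, so solutions exist.
By Bézout, 40×(-8) + 328×(1) = 8.
So 40×(-8) ≡ 8 (mod 328); multiply by 7: y ≡ -56 (mod 41).
Smallest nonnegative: y = -56 mod 41 = 26.

26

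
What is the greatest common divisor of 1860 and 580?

gcd(1860, 580):
  1860 = 3·580 + 120
  580 = 4·120 + 100
  120 = 1·100 + 20
  100 = 5·20
so gcd(1860, 580) = 20.

20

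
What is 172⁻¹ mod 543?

382

gcd(543, 172) = 1  (543 = 3·172 + 27, 172 = 6·27 + 10, 27 = 2·10 + 7, 10 = 1·7 + 3, 7 = 2·3 + 1, 3 = 3·1).
Back-substituting, 172·(-161) + 543·(51) = 1.
So 172·-161 ≡ 1 (mod 543), and -161 mod 543 = 382.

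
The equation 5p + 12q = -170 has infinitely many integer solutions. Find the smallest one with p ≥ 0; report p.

gcd(12, 5) = 1  (12 = 2×5 + 2, 5 = 2×2 + 1, 2 = 2×1).
1 divides -170, so solutions exist.
Back-substituting, 5×(5) + 12×(-2) = 1.
Scale by -170/1 = -170: (p₀, q₀) = (-850, 340).
General solution: p = -850 + 12t, q = 340 - 5t for integer t.
p ≥ 0: smallest is -850 mod 12 = 2 (at t = 71), with q = -15.

2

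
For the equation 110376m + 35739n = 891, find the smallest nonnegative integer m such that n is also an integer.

3564

gcd(110376, 35739):
  110376 = 3·35739 + 3159
  35739 = 11·3159 + 990
  3159 = 3·990 + 189
  990 = 5·189 + 45
  189 = 4·45 + 9
  45 = 5·9
so gcd(110376, 35739) = 9.
9 divides 891, so solutions exist.
Back-substitute for Bézout coefficients:
  9 = 189 - 4·45
  ... = 110376·(758) + 35739·(-2341)
Scale by 891/9 = 99: (m₀, n₀) = (75042, -231759).
General solution: m = 75042 + 3971t, n = -231759 - 12264t for integer t.
m ≥ 0: smallest is 75042 mod 3971 = 3564 (at t = -18), with n = -11007.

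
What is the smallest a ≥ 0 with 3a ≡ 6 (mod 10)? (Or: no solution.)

gcd(10, 3):
  10 = 3*3 + 1
  3 = 3*1
so gcd(10, 3) = 1.
1 divides 6, so solutions exist.
Back-substitute for Bézout coefficients:
  1 = 10 - 3*3
  ... = 3*(-3) + 10*(1)
So 3*(-3) ≡ 1 (mod 10); multiply by 6: a ≡ -18 (mod 10).
Smallest nonnegative: a = -18 mod 10 = 2.

2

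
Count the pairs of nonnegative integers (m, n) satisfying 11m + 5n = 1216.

22

gcd(11, 5) = 1.
By Bézout, 11×(1) + 5×(-2) = 1.
One solution: (1, 241).
General: m = 1 + 5t, n = 241 - 11t.
m ≥ 0 ⇒ t ≥ 0; n ≥ 0 ⇒ t ≤ 21. So t ∈ [0, 21]: 22 solutions.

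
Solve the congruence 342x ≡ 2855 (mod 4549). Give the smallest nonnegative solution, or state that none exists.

gcd(4549, 342) = 1  (4549 = 13*342 + 103, 342 = 3*103 + 33, 103 = 3*33 + 4, 33 = 8*4 + 1, 4 = 4*1).
1 divides 2855, so solutions exist.
Back-substituting, 342*(1104) + 4549*(-83) = 1.
So 342*(1104) ≡ 1 (mod 4549); multiply by 2855: x ≡ 3151920 (mod 4549).
Smallest nonnegative: x = 3151920 mod 4549 = 4012.

4012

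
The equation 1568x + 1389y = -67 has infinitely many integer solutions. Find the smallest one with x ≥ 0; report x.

gcd(1568, 1389) = 1.
1 divides -67, so solutions exist.
By Bézout, 1568×(194) + 1389×(-219) = 1.
Scale by -67/1 = -67: (x₀, y₀) = (-12998, 14673).
General solution: x = -12998 + 1389t, y = 14673 - 1568t for integer t.
x ≥ 0: smallest is -12998 mod 1389 = 892 (at t = 10), with y = -1007.

892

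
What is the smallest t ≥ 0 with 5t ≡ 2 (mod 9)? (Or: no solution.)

gcd(9, 5) = 1  (9 = 1·5 + 4, 5 = 1·4 + 1, 4 = 4·1).
1 divides 2, so solutions exist.
Back-substituting, 5·(2) + 9·(-1) = 1.
So 5·(2) ≡ 1 (mod 9); multiply by 2: t ≡ 4 (mod 9).
Smallest nonnegative: t = 4 mod 9 = 4.

4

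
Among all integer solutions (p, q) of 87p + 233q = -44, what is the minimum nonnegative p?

195

gcd(233, 87) = 1.
1 divides -44, so solutions exist.
By Bézout, 87*(75) + 233*(-28) = 1.
Scale by -44/1 = -44: (p₀, q₀) = (-3300, 1232).
General solution: p = -3300 + 233t, q = 1232 - 87t for integer t.
p ≥ 0: smallest is -3300 mod 233 = 195 (at t = 15), with q = -73.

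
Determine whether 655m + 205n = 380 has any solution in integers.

gcd(655, 205) = 5.
5 divides 380, so integer solutions exist.

yes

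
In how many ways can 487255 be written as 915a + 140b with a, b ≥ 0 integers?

gcd(915, 140) = 5  (915 = 6*140 + 75, 140 = 1*75 + 65, 75 = 1*65 + 10, 65 = 6*10 + 5, 10 = 2*5).
Back-substituting, 915*(-13) + 140*(85) = 5.
Scale by 97451: one solution is (-1266863, 8283335). Reduce a mod 28: (25, 3317).
General: a = 25 + 28t, b = 3317 - 183t.
a ≥ 0 ⇒ t ≥ 0; b ≥ 0 ⇒ t ≤ 18. So t ∈ [0, 18]: 19 solutions.

19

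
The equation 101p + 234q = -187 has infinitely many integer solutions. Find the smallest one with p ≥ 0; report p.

19

gcd(234, 101) = 1  (234 = 2×101 + 32, 101 = 3×32 + 5, 32 = 6×5 + 2, 5 = 2×2 + 1, 2 = 2×1).
1 divides -187, so solutions exist.
Back-substituting, 101×(95) + 234×(-41) = 1.
Scale by -187/1 = -187: (p₀, q₀) = (-17765, 7667).
General solution: p = -17765 + 234t, q = 7667 - 101t for integer t.
p ≥ 0: smallest is -17765 mod 234 = 19 (at t = 76), with q = -9.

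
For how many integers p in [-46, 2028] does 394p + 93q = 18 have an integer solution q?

23

gcd(394, 93) = 1.
By Bézout, 394·(-38) + 93·(161) = 1.
Particular solution: (60, -254).
General solution: p = 60 + 93t, q = -254 - 394t for integer t.
-46 ≤ 60 + 93t ≤ 2028 gives t ∈ [-1, 21], which is 23 values.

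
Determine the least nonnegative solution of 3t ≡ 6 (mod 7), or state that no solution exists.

2

gcd(7, 3) = 1  (7 = 2·3 + 1, 3 = 3·1).
1 divides 6, so solutions exist.
Back-substituting, 3·(-2) + 7·(1) = 1.
So 3·(-2) ≡ 1 (mod 7); multiply by 6: t ≡ -12 (mod 7).
Smallest nonnegative: t = -12 mod 7 = 2.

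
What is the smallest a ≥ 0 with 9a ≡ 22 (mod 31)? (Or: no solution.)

gcd(31, 9) = 1  (31 = 3·9 + 4, 9 = 2·4 + 1, 4 = 4·1).
1 divides 22, so solutions exist.
Back-substituting, 9·(7) + 31·(-2) = 1.
So 9·(7) ≡ 1 (mod 31); multiply by 22: a ≡ 154 (mod 31).
Smallest nonnegative: a = 154 mod 31 = 30.

30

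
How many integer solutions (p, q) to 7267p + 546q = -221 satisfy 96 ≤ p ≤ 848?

18

gcd(7267, 546):
  7267 = 13*546 + 169
  546 = 3*169 + 39
  169 = 4*39 + 13
  39 = 3*13
so gcd(7267, 546) = 13.
Back-substitute for Bézout coefficients:
  13 = 169 - 4*39
  ... = 7267*(13) + 546*(-173)
Scale by -17: particular solution (-221, 2941); reduce p mod 42: (31, -413).
General solution: p = 31 + 42t, q = -413 - 559t for integer t.
96 ≤ 31 + 42t ≤ 848 gives t ∈ [2, 19], which is 18 values.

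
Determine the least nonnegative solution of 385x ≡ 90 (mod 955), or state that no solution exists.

gcd(955, 385):
  955 = 2*385 + 185
  385 = 2*185 + 15
  185 = 12*15 + 5
  15 = 3*5
so gcd(955, 385) = 5.
5 divides 90, so solutions exist.
Back-substitute for Bézout coefficients:
  5 = 185 - 12*15
  ... = 385*(-62) + 955*(25)
So 385*(-62) ≡ 5 (mod 955); multiply by 18: x ≡ -1116 (mod 191).
Smallest nonnegative: x = -1116 mod 191 = 30.

30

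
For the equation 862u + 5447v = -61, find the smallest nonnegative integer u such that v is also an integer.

gcd(5447, 862):
  5447 = 6*862 + 275
  862 = 3*275 + 37
  275 = 7*37 + 16
  37 = 2*16 + 5
  16 = 3*5 + 1
  5 = 5*1
so gcd(5447, 862) = 1.
1 divides -61, so solutions exist.
Back-substitute for Bézout coefficients:
  1 = 16 - 3*5
  ... = 862*(-1030) + 5447*(163)
Scale by -61/1 = -61: (u₀, v₀) = (62830, -9943).
General solution: u = 62830 + 5447t, v = -9943 - 862t for integer t.
u ≥ 0: smallest is 62830 mod 5447 = 2913 (at t = -11), with v = -461.

2913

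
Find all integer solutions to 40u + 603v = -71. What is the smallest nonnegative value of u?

556

gcd(603, 40):
  603 = 15*40 + 3
  40 = 13*3 + 1
  3 = 3*1
so gcd(603, 40) = 1.
1 divides -71, so solutions exist.
Back-substitute for Bézout coefficients:
  1 = 40 - 13*3
  ... = 40*(196) + 603*(-13)
Scale by -71/1 = -71: (u₀, v₀) = (-13916, 923).
General solution: u = -13916 + 603t, v = 923 - 40t for integer t.
u ≥ 0: smallest is -13916 mod 603 = 556 (at t = 24), with v = -37.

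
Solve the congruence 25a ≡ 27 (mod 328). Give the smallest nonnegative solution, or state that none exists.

gcd(328, 25) = 1  (328 = 13·25 + 3, 25 = 8·3 + 1, 3 = 3·1).
1 divides 27, so solutions exist.
Back-substituting, 25·(105) + 328·(-8) = 1.
So 25·(105) ≡ 1 (mod 328); multiply by 27: a ≡ 2835 (mod 328).
Smallest nonnegative: a = 2835 mod 328 = 211.

211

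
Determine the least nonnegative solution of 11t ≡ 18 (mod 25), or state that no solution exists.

gcd(25, 11):
  25 = 2*11 + 3
  11 = 3*3 + 2
  3 = 1*2 + 1
  2 = 2*1
so gcd(25, 11) = 1.
1 divides 18, so solutions exist.
Back-substitute for Bézout coefficients:
  1 = 3 - 1*2
  ... = 11*(-9) + 25*(4)
So 11*(-9) ≡ 1 (mod 25); multiply by 18: t ≡ -162 (mod 25).
Smallest nonnegative: t = -162 mod 25 = 13.

13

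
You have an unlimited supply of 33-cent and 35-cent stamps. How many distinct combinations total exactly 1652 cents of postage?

Need nonnegative integers with 33j + 35k = 1652.
gcd(33, 35) = 1, and 33·(17) + 35·(-16) = 1.
So (j₀, k₀) = (28084, -26432); general j = 28084 + 35t, k = -26432 - 33t.
j ≥ 0 ⇒ t ≥ -802; k ≥ 0 ⇒ t ≤ -801. That's 2 values of t.

2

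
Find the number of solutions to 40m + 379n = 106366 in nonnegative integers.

gcd(379, 40):
  379 = 9×40 + 19
  40 = 2×19 + 2
  19 = 9×2 + 1
  2 = 2×1
so gcd(379, 40) = 1.
Back-substitute for Bézout coefficients:
  1 = 19 - 9×2
  ... = 40×(-180) + 379×(19)
Scale by 106366: one solution is (-19145880, 2020954). Reduce m mod 379: (63, 274).
General: m = 63 + 379t, n = 274 - 40t.
m ≥ 0 ⇒ t ≥ 0; n ≥ 0 ⇒ t ≤ 6. So t ∈ [0, 6]: 7 solutions.

7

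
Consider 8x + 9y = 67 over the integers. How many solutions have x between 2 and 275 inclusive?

31

gcd(9, 8) = 1  (9 = 1·8 + 1, 8 = 8·1).
Back-substituting, 8·(-1) + 9·(1) = 1.
Scale by 67: particular solution (-67, 67); reduce x mod 9: (5, 3).
General solution: x = 5 + 9t, y = 3 - 8t for integer t.
2 ≤ 5 + 9t ≤ 275 gives t ∈ [0, 30], which is 31 values.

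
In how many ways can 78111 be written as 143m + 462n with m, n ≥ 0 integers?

13

gcd(462, 143) = 11  (462 = 3·143 + 33, 143 = 4·33 + 11, 33 = 3·11).
Back-substituting, 143·(13) + 462·(-4) = 11.
Scale by 7101: one solution is (92313, -28404). Reduce m mod 42: (39, 157).
General: m = 39 + 42t, n = 157 - 13t.
m ≥ 0 ⇒ t ≥ 0; n ≥ 0 ⇒ t ≤ 12. So t ∈ [0, 12]: 13 solutions.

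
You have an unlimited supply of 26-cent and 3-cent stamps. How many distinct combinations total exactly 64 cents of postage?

1

Need nonnegative integers with 26j + 3k = 64.
gcd(26, 3) = 1, and 26·(-1) + 3·(9) = 1.
So (j₀, k₀) = (-64, 576); general j = -64 + 3t, k = 576 - 26t.
j ≥ 0 ⇒ t ≥ 22; k ≥ 0 ⇒ t ≤ 22. That's 1 value of t.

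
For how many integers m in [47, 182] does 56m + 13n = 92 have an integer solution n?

gcd(56, 13):
  56 = 4×13 + 4
  13 = 3×4 + 1
  4 = 4×1
so gcd(56, 13) = 1.
Back-substitute for Bézout coefficients:
  1 = 13 - 3×4
  ... = 56×(-3) + 13×(13)
Scale by 92: particular solution (-276, 1196); reduce m mod 13: (10, -36).
General solution: m = 10 + 13t, n = -36 - 56t for integer t.
47 ≤ 10 + 13t ≤ 182 gives t ∈ [3, 13], which is 11 values.

11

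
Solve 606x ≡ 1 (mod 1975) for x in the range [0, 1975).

1346

gcd(1975, 606) = 1  (1975 = 3·606 + 157, 606 = 3·157 + 135, 157 = 1·135 + 22, 135 = 6·22 + 3, 22 = 7·3 + 1, 3 = 3·1).
Back-substituting, 606·(-629) + 1975·(193) = 1.
So 606·-629 ≡ 1 (mod 1975), and -629 mod 1975 = 1346.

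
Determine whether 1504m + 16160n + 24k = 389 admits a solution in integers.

no

gcd(16160, 1504):
  16160 = 10·1504 + 1120
  1504 = 1·1120 + 384
  1120 = 2·384 + 352
  384 = 1·352 + 32
  352 = 11·32
so gcd(16160, 1504) = 32.
gcd(32, 24) = 8.
8 does not divide 389 (remainder 5), so no integer solutions.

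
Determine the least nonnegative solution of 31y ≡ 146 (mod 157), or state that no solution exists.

gcd(157, 31) = 1.
1 divides 146, so solutions exist.
By Bézout, 31×(76) + 157×(-15) = 1.
So 31×(76) ≡ 1 (mod 157); multiply by 146: y ≡ 11096 (mod 157).
Smallest nonnegative: y = 11096 mod 157 = 106.

106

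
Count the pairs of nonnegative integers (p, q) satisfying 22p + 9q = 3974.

20

gcd(22, 9):
  22 = 2·9 + 4
  9 = 2·4 + 1
  4 = 4·1
so gcd(22, 9) = 1.
Back-substitute for Bézout coefficients:
  1 = 9 - 2·4
  ... = 22·(-2) + 9·(5)
Scale by 3974: one solution is (-7948, 19870). Reduce p mod 9: (8, 422).
General: p = 8 + 9t, q = 422 - 22t.
p ≥ 0 ⇒ t ≥ 0; q ≥ 0 ⇒ t ≤ 19. So t ∈ [0, 19]: 20 solutions.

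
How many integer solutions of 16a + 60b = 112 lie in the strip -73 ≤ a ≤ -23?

gcd(60, 16):
  60 = 3*16 + 12
  16 = 1*12 + 4
  12 = 3*4
so gcd(60, 16) = 4.
Back-substitute for Bézout coefficients:
  4 = 16 - 1*12
  ... = 16*(4) + 60*(-1)
Scale by 28: particular solution (112, -28); reduce a mod 15: (7, 0).
General solution: a = 7 + 15t, b = 0 - 4t for integer t.
-73 ≤ 7 + 15t ≤ -23 gives t ∈ [-5, -2], which is 4 values.

4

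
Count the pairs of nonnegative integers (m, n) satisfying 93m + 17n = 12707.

8

gcd(93, 17) = 1.
By Bézout, 93×(-2) + 17×(11) = 1.
One solution: (1, 742).
General: m = 1 + 17t, n = 742 - 93t.
m ≥ 0 ⇒ t ≥ 0; n ≥ 0 ⇒ t ≤ 7. So t ∈ [0, 7]: 8 solutions.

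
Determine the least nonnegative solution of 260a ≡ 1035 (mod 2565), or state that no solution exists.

369

gcd(2565, 260):
  2565 = 9·260 + 225
  260 = 1·225 + 35
  225 = 6·35 + 15
  35 = 2·15 + 5
  15 = 3·5
so gcd(2565, 260) = 5.
5 divides 1035, so solutions exist.
Back-substitute for Bézout coefficients:
  5 = 35 - 2·15
  ... = 260·(148) + 2565·(-15)
So 260·(148) ≡ 5 (mod 2565); multiply by 207: a ≡ 30636 (mod 513).
Smallest nonnegative: a = 30636 mod 513 = 369.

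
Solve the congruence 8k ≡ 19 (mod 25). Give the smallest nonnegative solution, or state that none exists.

gcd(25, 8):
  25 = 3*8 + 1
  8 = 8*1
so gcd(25, 8) = 1.
1 divides 19, so solutions exist.
Back-substitute for Bézout coefficients:
  1 = 25 - 3*8
  ... = 8*(-3) + 25*(1)
So 8*(-3) ≡ 1 (mod 25); multiply by 19: k ≡ -57 (mod 25).
Smallest nonnegative: k = -57 mod 25 = 18.

18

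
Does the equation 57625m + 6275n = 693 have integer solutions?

gcd(57625, 6275) = 25.
25 does not divide 693 (remainder 18), so no integer solutions.

no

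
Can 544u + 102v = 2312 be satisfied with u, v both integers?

yes

gcd(544, 102) = 34.
34 divides 2312, so integer solutions exist.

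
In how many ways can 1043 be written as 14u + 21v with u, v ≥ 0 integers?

gcd(21, 14) = 7  (21 = 1*14 + 7, 14 = 2*7).
Back-substituting, 14*(-1) + 21*(1) = 7.
Scale by 149: one solution is (-149, 149). Reduce u mod 3: (1, 49).
General: u = 1 + 3t, v = 49 - 2t.
u ≥ 0 ⇒ t ≥ 0; v ≥ 0 ⇒ t ≤ 24. So t ∈ [0, 24]: 25 solutions.

25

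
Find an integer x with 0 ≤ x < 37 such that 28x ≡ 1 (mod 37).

gcd(37, 28) = 1  (37 = 1·28 + 9, 28 = 3·9 + 1, 9 = 9·1).
Back-substituting, 28·(4) + 37·(-3) = 1.
So 28·4 ≡ 1 (mod 37), and 4 mod 37 = 4.

4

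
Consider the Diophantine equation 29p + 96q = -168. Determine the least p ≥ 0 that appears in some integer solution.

gcd(96, 29):
  96 = 3*29 + 9
  29 = 3*9 + 2
  9 = 4*2 + 1
  2 = 2*1
so gcd(96, 29) = 1.
1 divides -168, so solutions exist.
Back-substitute for Bézout coefficients:
  1 = 9 - 4*2
  ... = 29*(-43) + 96*(13)
Scale by -168/1 = -168: (p₀, q₀) = (7224, -2184).
General solution: p = 7224 + 96t, q = -2184 - 29t for integer t.
p ≥ 0: smallest is 7224 mod 96 = 24 (at t = -75), with q = -9.

24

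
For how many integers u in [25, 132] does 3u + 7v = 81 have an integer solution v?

16

gcd(7, 3) = 1.
By Bézout, 3·(-2) + 7·(1) = 1.
Particular solution: (6, 9).
General solution: u = 6 + 7t, v = 9 - 3t for integer t.
25 ≤ 6 + 7t ≤ 132 gives t ∈ [3, 18], which is 16 values.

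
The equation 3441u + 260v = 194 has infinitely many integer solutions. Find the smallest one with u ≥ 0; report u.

gcd(3441, 260):
  3441 = 13*260 + 61
  260 = 4*61 + 16
  61 = 3*16 + 13
  16 = 1*13 + 3
  13 = 4*3 + 1
  3 = 3*1
so gcd(3441, 260) = 1.
1 divides 194, so solutions exist.
Back-substitute for Bézout coefficients:
  1 = 13 - 4*3
  ... = 3441*(81) + 260*(-1072)
Scale by 194/1 = 194: (u₀, v₀) = (15714, -207968).
General solution: u = 15714 + 260t, v = -207968 - 3441t for integer t.
u ≥ 0: smallest is 15714 mod 260 = 114 (at t = -60), with v = -1508.

114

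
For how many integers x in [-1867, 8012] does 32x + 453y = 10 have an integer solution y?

22

gcd(453, 32) = 1  (453 = 14*32 + 5, 32 = 6*5 + 2, 5 = 2*2 + 1, 2 = 2*1).
Back-substituting, 32*(-184) + 453*(13) = 1.
Scale by 10: particular solution (-1840, 130); reduce x mod 453: (425, -30).
General solution: x = 425 + 453t, y = -30 - 32t for integer t.
-1867 ≤ 425 + 453t ≤ 8012 gives t ∈ [-5, 16], which is 22 values.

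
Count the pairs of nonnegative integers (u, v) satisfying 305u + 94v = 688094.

gcd(305, 94) = 1.
By Bézout, 305×(45) + 94×(-146) = 1.
One solution: (66, 7106).
General: u = 66 + 94t, v = 7106 - 305t.
u ≥ 0 ⇒ t ≥ 0; v ≥ 0 ⇒ t ≤ 23. So t ∈ [0, 23]: 24 solutions.

24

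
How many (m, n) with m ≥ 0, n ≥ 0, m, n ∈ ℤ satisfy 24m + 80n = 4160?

18

gcd(80, 24) = 8  (80 = 3·24 + 8, 24 = 3·8).
Back-substituting, 24·(-3) + 80·(1) = 8.
Scale by 520: one solution is (-1560, 520). Reduce m mod 10: (0, 52).
General: m = 0 + 10t, n = 52 - 3t.
m ≥ 0 ⇒ t ≥ 0; n ≥ 0 ⇒ t ≤ 17. So t ∈ [0, 17]: 18 solutions.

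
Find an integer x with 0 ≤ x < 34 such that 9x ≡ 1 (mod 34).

gcd(34, 9) = 1.
By Bézout, 9*(-15) + 34*(4) = 1.
So 9*-15 ≡ 1 (mod 34), and -15 mod 34 = 19.

19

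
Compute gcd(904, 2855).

1

gcd(2855, 904) = 1  (2855 = 3*904 + 143, 904 = 6*143 + 46, 143 = 3*46 + 5, 46 = 9*5 + 1, 5 = 5*1).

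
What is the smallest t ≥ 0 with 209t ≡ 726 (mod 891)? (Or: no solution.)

12

gcd(891, 209) = 11.
11 divides 726, so solutions exist.
By Bézout, 209*(-17) + 891*(4) = 11.
So 209*(-17) ≡ 11 (mod 891); multiply by 66: t ≡ -1122 (mod 81).
Smallest nonnegative: t = -1122 mod 81 = 12.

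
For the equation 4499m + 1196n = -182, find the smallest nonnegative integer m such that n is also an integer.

286

gcd(4499, 1196):
  4499 = 3*1196 + 911
  1196 = 1*911 + 285
  911 = 3*285 + 56
  285 = 5*56 + 5
  56 = 11*5 + 1
  5 = 5*1
so gcd(4499, 1196) = 1.
1 divides -182, so solutions exist.
Back-substitute for Bézout coefficients:
  1 = 56 - 11*5
  ... = 4499*(235) + 1196*(-884)
Scale by -182/1 = -182: (m₀, n₀) = (-42770, 160888).
General solution: m = -42770 + 1196t, n = 160888 - 4499t for integer t.
m ≥ 0: smallest is -42770 mod 1196 = 286 (at t = 36), with n = -1076.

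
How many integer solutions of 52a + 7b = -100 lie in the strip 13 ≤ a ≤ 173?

gcd(52, 7) = 1  (52 = 7×7 + 3, 7 = 2×3 + 1, 3 = 3×1).
Back-substituting, 52×(-2) + 7×(15) = 1.
Scale by -100: particular solution (200, -1500); reduce a mod 7: (4, -44).
General solution: a = 4 + 7t, b = -44 - 52t for integer t.
13 ≤ 4 + 7t ≤ 173 gives t ∈ [2, 24], which is 23 values.

23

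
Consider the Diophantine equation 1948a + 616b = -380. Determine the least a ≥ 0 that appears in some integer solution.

27

gcd(1948, 616):
  1948 = 3×616 + 100
  616 = 6×100 + 16
  100 = 6×16 + 4
  16 = 4×4
so gcd(1948, 616) = 4.
4 divides -380, so solutions exist.
Back-substitute for Bézout coefficients:
  4 = 100 - 6×16
  ... = 1948×(37) + 616×(-117)
Scale by -380/4 = -95: (a₀, b₀) = (-3515, 11115).
General solution: a = -3515 + 154t, b = 11115 - 487t for integer t.
a ≥ 0: smallest is -3515 mod 154 = 27 (at t = 23), with b = -86.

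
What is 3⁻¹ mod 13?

9

gcd(13, 3) = 1  (13 = 4×3 + 1, 3 = 3×1).
Back-substituting, 3×(-4) + 13×(1) = 1.
So 3×-4 ≡ 1 (mod 13), and -4 mod 13 = 9.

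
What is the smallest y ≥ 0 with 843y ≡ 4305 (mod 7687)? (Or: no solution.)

gcd(7687, 843):
  7687 = 9*843 + 100
  843 = 8*100 + 43
  100 = 2*43 + 14
  43 = 3*14 + 1
  14 = 14*1
so gcd(7687, 843) = 1.
1 divides 4305, so solutions exist.
Back-substitute for Bézout coefficients:
  1 = 43 - 3*14
  ... = 843*(538) + 7687*(-59)
So 843*(538) ≡ 1 (mod 7687); multiply by 4305: y ≡ 2316090 (mod 7687).
Smallest nonnegative: y = 2316090 mod 7687 = 2303.

2303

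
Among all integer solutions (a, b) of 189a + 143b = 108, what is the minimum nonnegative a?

21

gcd(189, 143) = 1.
1 divides 108, so solutions exist.
By Bézout, 189×(28) + 143×(-37) = 1.
Scale by 108/1 = 108: (a₀, b₀) = (3024, -3996).
General solution: a = 3024 + 143t, b = -3996 - 189t for integer t.
a ≥ 0: smallest is 3024 mod 143 = 21 (at t = -21), with b = -27.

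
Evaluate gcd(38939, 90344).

23

gcd(90344, 38939) = 23  (90344 = 2×38939 + 12466, 38939 = 3×12466 + 1541, 12466 = 8×1541 + 138, 1541 = 11×138 + 23, 138 = 6×23).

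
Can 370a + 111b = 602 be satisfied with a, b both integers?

no

gcd(370, 111) = 37  (370 = 3×111 + 37, 111 = 3×37).
37 does not divide 602 (remainder 10), so no integer solutions.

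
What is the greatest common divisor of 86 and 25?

1

gcd(86, 25):
  86 = 3×25 + 11
  25 = 2×11 + 3
  11 = 3×3 + 2
  3 = 1×2 + 1
  2 = 2×1
so gcd(86, 25) = 1.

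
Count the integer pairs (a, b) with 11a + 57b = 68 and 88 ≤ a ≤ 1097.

gcd(57, 11) = 1  (57 = 5·11 + 2, 11 = 5·2 + 1, 2 = 2·1).
Back-substituting, 11·(26) + 57·(-5) = 1.
Scale by 68: particular solution (1768, -340); reduce a mod 57: (1, 1).
General solution: a = 1 + 57t, b = 1 - 11t for integer t.
88 ≤ 1 + 57t ≤ 1097 gives t ∈ [2, 19], which is 18 values.

18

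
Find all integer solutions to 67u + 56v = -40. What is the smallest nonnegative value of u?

gcd(67, 56) = 1  (67 = 1×56 + 11, 56 = 5×11 + 1, 11 = 11×1).
1 divides -40, so solutions exist.
Back-substituting, 67×(-5) + 56×(6) = 1.
Scale by -40/1 = -40: (u₀, v₀) = (200, -240).
General solution: u = 200 + 56t, v = -240 - 67t for integer t.
u ≥ 0: smallest is 200 mod 56 = 32 (at t = -3), with v = -39.

32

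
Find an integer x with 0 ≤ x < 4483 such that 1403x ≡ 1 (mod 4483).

3125

gcd(4483, 1403) = 1  (4483 = 3*1403 + 274, 1403 = 5*274 + 33, 274 = 8*33 + 10, 33 = 3*10 + 3, 10 = 3*3 + 1, 3 = 3*1).
Back-substituting, 1403*(-1358) + 4483*(425) = 1.
So 1403*-1358 ≡ 1 (mod 4483), and -1358 mod 4483 = 3125.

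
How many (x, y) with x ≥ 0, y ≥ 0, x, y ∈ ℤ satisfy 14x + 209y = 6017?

gcd(209, 14):
  209 = 14*14 + 13
  14 = 1*13 + 1
  13 = 13*1
so gcd(209, 14) = 1.
Back-substitute for Bézout coefficients:
  1 = 14 - 1*13
  ... = 14*(15) + 209*(-1)
Scale by 6017: one solution is (90255, -6017). Reduce x mod 209: (176, 17).
General: x = 176 + 209t, y = 17 - 14t.
x ≥ 0 ⇒ t ≥ 0; y ≥ 0 ⇒ t ≤ 1. So t ∈ [0, 1]: 2 solutions.

2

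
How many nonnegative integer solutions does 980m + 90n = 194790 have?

gcd(980, 90) = 10  (980 = 10×90 + 80, 90 = 1×80 + 10, 80 = 8×10).
Back-substituting, 980×(-1) + 90×(11) = 10.
Scale by 19479: one solution is (-19479, 214269). Reduce m mod 9: (6, 2099).
General: m = 6 + 9t, n = 2099 - 98t.
m ≥ 0 ⇒ t ≥ 0; n ≥ 0 ⇒ t ≤ 21. So t ∈ [0, 21]: 22 solutions.

22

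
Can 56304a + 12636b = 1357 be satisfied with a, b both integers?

no

gcd(56304, 12636) = 36.
36 does not divide 1357 (remainder 25), so no integer solutions.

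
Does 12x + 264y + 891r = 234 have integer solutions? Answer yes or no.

yes

gcd(264, 12) = 12  (264 = 22×12).
gcd(12, 891) = 3.
3 divides 234, so integer solutions exist.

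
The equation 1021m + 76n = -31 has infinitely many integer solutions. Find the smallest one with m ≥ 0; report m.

gcd(1021, 76):
  1021 = 13*76 + 33
  76 = 2*33 + 10
  33 = 3*10 + 3
  10 = 3*3 + 1
  3 = 3*1
so gcd(1021, 76) = 1.
1 divides -31, so solutions exist.
Back-substitute for Bézout coefficients:
  1 = 10 - 3*3
  ... = 1021*(-23) + 76*(309)
Scale by -31/1 = -31: (m₀, n₀) = (713, -9579).
General solution: m = 713 + 76t, n = -9579 - 1021t for integer t.
m ≥ 0: smallest is 713 mod 76 = 29 (at t = -9), with n = -390.

29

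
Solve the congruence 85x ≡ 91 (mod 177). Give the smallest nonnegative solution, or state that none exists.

151

gcd(177, 85) = 1.
1 divides 91, so solutions exist.
By Bézout, 85*(25) + 177*(-12) = 1.
So 85*(25) ≡ 1 (mod 177); multiply by 91: x ≡ 2275 (mod 177).
Smallest nonnegative: x = 2275 mod 177 = 151.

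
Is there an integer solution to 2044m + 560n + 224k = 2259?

gcd(2044, 560) = 28  (2044 = 3·560 + 364, 560 = 1·364 + 196, 364 = 1·196 + 168, 196 = 1·168 + 28, 168 = 6·28).
gcd(28, 224) = 28.
28 does not divide 2259 (remainder 19), so no integer solutions.

no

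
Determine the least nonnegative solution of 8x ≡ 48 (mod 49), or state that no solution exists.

gcd(49, 8) = 1.
1 divides 48, so solutions exist.
By Bézout, 8×(-6) + 49×(1) = 1.
So 8×(-6) ≡ 1 (mod 49); multiply by 48: x ≡ -288 (mod 49).
Smallest nonnegative: x = -288 mod 49 = 6.

6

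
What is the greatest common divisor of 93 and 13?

1

gcd(93, 13):
  93 = 7×13 + 2
  13 = 6×2 + 1
  2 = 2×1
so gcd(93, 13) = 1.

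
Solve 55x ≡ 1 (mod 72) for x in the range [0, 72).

55

gcd(72, 55) = 1  (72 = 1·55 + 17, 55 = 3·17 + 4, 17 = 4·4 + 1, 4 = 4·1).
Back-substituting, 55·(-17) + 72·(13) = 1.
So 55·-17 ≡ 1 (mod 72), and -17 mod 72 = 55.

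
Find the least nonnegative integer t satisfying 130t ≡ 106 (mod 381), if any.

gcd(381, 130) = 1.
1 divides 106, so solutions exist.
By Bézout, 130*(85) + 381*(-29) = 1.
So 130*(85) ≡ 1 (mod 381); multiply by 106: t ≡ 9010 (mod 381).
Smallest nonnegative: t = 9010 mod 381 = 247.

247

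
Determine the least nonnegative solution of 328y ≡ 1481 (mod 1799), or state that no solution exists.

gcd(1799, 328) = 1.
1 divides 1481, so solutions exist.
By Bézout, 328×(181) + 1799×(-33) = 1.
So 328×(181) ≡ 1 (mod 1799); multiply by 1481: y ≡ 268061 (mod 1799).
Smallest nonnegative: y = 268061 mod 1799 = 10.

10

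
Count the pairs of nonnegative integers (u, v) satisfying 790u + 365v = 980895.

gcd(790, 365):
  790 = 2*365 + 60
  365 = 6*60 + 5
  60 = 12*5
so gcd(790, 365) = 5.
Back-substitute for Bézout coefficients:
  5 = 365 - 6*60
  ... = 790*(-6) + 365*(13)
Scale by 196179: one solution is (-1177074, 2550327). Reduce u mod 73: (51, 2577).
General: u = 51 + 73t, v = 2577 - 158t.
u ≥ 0 ⇒ t ≥ 0; v ≥ 0 ⇒ t ≤ 16. So t ∈ [0, 16]: 17 solutions.

17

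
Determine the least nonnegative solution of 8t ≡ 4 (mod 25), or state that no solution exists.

gcd(25, 8) = 1.
1 divides 4, so solutions exist.
By Bézout, 8×(-3) + 25×(1) = 1.
So 8×(-3) ≡ 1 (mod 25); multiply by 4: t ≡ -12 (mod 25).
Smallest nonnegative: t = -12 mod 25 = 13.

13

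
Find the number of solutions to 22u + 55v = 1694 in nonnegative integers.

gcd(55, 22) = 11  (55 = 2·22 + 11, 22 = 2·11).
Back-substituting, 22·(-2) + 55·(1) = 11.
Scale by 154: one solution is (-308, 154). Reduce u mod 5: (2, 30).
General: u = 2 + 5t, v = 30 - 2t.
u ≥ 0 ⇒ t ≥ 0; v ≥ 0 ⇒ t ≤ 15. So t ∈ [0, 15]: 16 solutions.

16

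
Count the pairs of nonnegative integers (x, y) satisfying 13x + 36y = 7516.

gcd(36, 13) = 1  (36 = 2×13 + 10, 13 = 1×10 + 3, 10 = 3×3 + 1, 3 = 3×1).
Back-substituting, 13×(-11) + 36×(4) = 1.
Scale by 7516: one solution is (-82676, 30064). Reduce x mod 36: (16, 203).
General: x = 16 + 36t, y = 203 - 13t.
x ≥ 0 ⇒ t ≥ 0; y ≥ 0 ⇒ t ≤ 15. So t ∈ [0, 15]: 16 solutions.

16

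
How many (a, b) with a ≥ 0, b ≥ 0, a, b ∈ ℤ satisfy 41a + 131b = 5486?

gcd(131, 41) = 1  (131 = 3·41 + 8, 41 = 5·8 + 1, 8 = 8·1).
Back-substituting, 41·(16) + 131·(-5) = 1.
Scale by 5486: one solution is (87776, -27430). Reduce a mod 131: (6, 40).
General: a = 6 + 131t, b = 40 - 41t.
a ≥ 0 ⇒ t ≥ 0; b ≥ 0 ⇒ t ≤ 0. So t ∈ [0, 0]: 1 solution.

1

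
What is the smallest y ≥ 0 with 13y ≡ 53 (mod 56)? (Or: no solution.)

17

gcd(56, 13) = 1.
1 divides 53, so solutions exist.
By Bézout, 13*(13) + 56*(-3) = 1.
So 13*(13) ≡ 1 (mod 56); multiply by 53: y ≡ 689 (mod 56).
Smallest nonnegative: y = 689 mod 56 = 17.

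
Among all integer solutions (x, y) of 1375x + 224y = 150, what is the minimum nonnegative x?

106

gcd(1375, 224):
  1375 = 6·224 + 31
  224 = 7·31 + 7
  31 = 4·7 + 3
  7 = 2·3 + 1
  3 = 3·1
so gcd(1375, 224) = 1.
1 divides 150, so solutions exist.
Back-substitute for Bézout coefficients:
  1 = 7 - 2·3
  ... = 1375·(-65) + 224·(399)
Scale by 150/1 = 150: (x₀, y₀) = (-9750, 59850).
General solution: x = -9750 + 224t, y = 59850 - 1375t for integer t.
x ≥ 0: smallest is -9750 mod 224 = 106 (at t = 44), with y = -650.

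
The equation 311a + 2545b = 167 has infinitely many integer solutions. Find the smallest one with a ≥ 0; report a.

557

gcd(2545, 311):
  2545 = 8·311 + 57
  311 = 5·57 + 26
  57 = 2·26 + 5
  26 = 5·5 + 1
  5 = 5·1
so gcd(2545, 311) = 1.
1 divides 167, so solutions exist.
Back-substitute for Bézout coefficients:
  1 = 26 - 5·5
  ... = 311·(491) + 2545·(-60)
Scale by 167/1 = 167: (a₀, b₀) = (81997, -10020).
General solution: a = 81997 + 2545t, b = -10020 - 311t for integer t.
a ≥ 0: smallest is 81997 mod 2545 = 557 (at t = -32), with b = -68.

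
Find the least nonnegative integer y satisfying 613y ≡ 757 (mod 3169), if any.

gcd(3169, 613) = 1  (3169 = 5·613 + 104, 613 = 5·104 + 93, 104 = 1·93 + 11, 93 = 8·11 + 5, 11 = 2·5 + 1, 5 = 5·1).
1 divides 757, so solutions exist.
Back-substituting, 613·(-579) + 3169·(112) = 1.
So 613·(-579) ≡ 1 (mod 3169); multiply by 757: y ≡ -438303 (mod 3169).
Smallest nonnegative: y = -438303 mod 3169 = 2188.

2188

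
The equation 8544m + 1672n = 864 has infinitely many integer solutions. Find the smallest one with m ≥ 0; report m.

gcd(8544, 1672) = 8.
8 divides 864, so solutions exist.
By Bézout, 8544×(100) + 1672×(-511) = 8.
Scale by 864/8 = 108: (m₀, n₀) = (10800, -55188).
General solution: m = 10800 + 209t, n = -55188 - 1068t for integer t.
m ≥ 0: smallest is 10800 mod 209 = 141 (at t = -51), with n = -720.

141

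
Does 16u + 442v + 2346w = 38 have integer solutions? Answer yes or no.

yes

gcd(442, 16):
  442 = 27×16 + 10
  16 = 1×10 + 6
  10 = 1×6 + 4
  6 = 1×4 + 2
  4 = 2×2
so gcd(442, 16) = 2.
gcd(2, 2346) = 2.
2 divides 38, so integer solutions exist.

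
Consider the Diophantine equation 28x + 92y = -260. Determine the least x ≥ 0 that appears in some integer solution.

gcd(92, 28) = 4  (92 = 3·28 + 8, 28 = 3·8 + 4, 8 = 2·4).
4 divides -260, so solutions exist.
Back-substituting, 28·(10) + 92·(-3) = 4.
Scale by -260/4 = -65: (x₀, y₀) = (-650, 195).
General solution: x = -650 + 23t, y = 195 - 7t for integer t.
x ≥ 0: smallest is -650 mod 23 = 17 (at t = 29), with y = -8.

17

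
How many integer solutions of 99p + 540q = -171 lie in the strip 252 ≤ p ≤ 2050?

gcd(540, 99) = 9.
By Bézout, 99*(11) + 540*(-2) = 9.
Particular solution: (31, -6).
General solution: p = 31 + 60t, q = -6 - 11t for integer t.
252 ≤ 31 + 60t ≤ 2050 gives t ∈ [4, 33], which is 30 values.

30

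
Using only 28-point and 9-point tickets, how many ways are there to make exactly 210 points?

Need nonnegative integers with 28j + 9k = 210.
gcd(28, 9) = 1, and 28·(1) + 9·(-3) = 1.
So (j₀, k₀) = (210, -630); general j = 210 + 9t, k = -630 - 28t.
j ≥ 0 ⇒ t ≥ -23; k ≥ 0 ⇒ t ≤ -23. That's 1 value of t.

1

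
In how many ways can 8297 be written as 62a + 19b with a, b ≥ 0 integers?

gcd(62, 19) = 1  (62 = 3×19 + 5, 19 = 3×5 + 4, 5 = 1×4 + 1, 4 = 4×1).
Back-substituting, 62×(4) + 19×(-13) = 1.
Scale by 8297: one solution is (33188, -107861). Reduce a mod 19: (14, 391).
General: a = 14 + 19t, b = 391 - 62t.
a ≥ 0 ⇒ t ≥ 0; b ≥ 0 ⇒ t ≤ 6. So t ∈ [0, 6]: 7 solutions.

7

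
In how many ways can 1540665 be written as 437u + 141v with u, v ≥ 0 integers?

gcd(437, 141):
  437 = 3×141 + 14
  141 = 10×14 + 1
  14 = 14×1
so gcd(437, 141) = 1.
Back-substitute for Bézout coefficients:
  1 = 141 - 10×14
  ... = 437×(-10) + 141×(31)
Scale by 1540665: one solution is (-15406650, 47760615). Reduce u mod 141: (138, 10499).
General: u = 138 + 141t, v = 10499 - 437t.
u ≥ 0 ⇒ t ≥ 0; v ≥ 0 ⇒ t ≤ 24. So t ∈ [0, 24]: 25 solutions.

25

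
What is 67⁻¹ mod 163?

73

gcd(163, 67) = 1.
By Bézout, 67·(73) + 163·(-30) = 1.
So 67·73 ≡ 1 (mod 163), and 73 mod 163 = 73.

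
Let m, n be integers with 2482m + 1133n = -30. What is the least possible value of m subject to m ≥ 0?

409

gcd(2482, 1133) = 1  (2482 = 2×1133 + 216, 1133 = 5×216 + 53, 216 = 4×53 + 4, 53 = 13×4 + 1, 4 = 4×1).
1 divides -30, so solutions exist.
Back-substituting, 2482×(-278) + 1133×(609) = 1.
Scale by -30/1 = -30: (m₀, n₀) = (8340, -18270).
General solution: m = 8340 + 1133t, n = -18270 - 2482t for integer t.
m ≥ 0: smallest is 8340 mod 1133 = 409 (at t = -7), with n = -896.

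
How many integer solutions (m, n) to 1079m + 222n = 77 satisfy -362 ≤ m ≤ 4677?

22

gcd(1079, 222) = 1.
By Bézout, 1079·(-43) + 222·(209) = 1.
Particular solution: (19, -92).
General solution: m = 19 + 222t, n = -92 - 1079t for integer t.
-362 ≤ 19 + 222t ≤ 4677 gives t ∈ [-1, 20], which is 22 values.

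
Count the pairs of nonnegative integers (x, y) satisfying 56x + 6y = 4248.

26

gcd(56, 6) = 2.
By Bézout, 56*(1) + 6*(-9) = 2.
One solution: (0, 708).
General: x = 0 + 3t, y = 708 - 28t.
x ≥ 0 ⇒ t ≥ 0; y ≥ 0 ⇒ t ≤ 25. So t ∈ [0, 25]: 26 solutions.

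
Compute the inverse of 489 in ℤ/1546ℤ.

1135

gcd(1546, 489) = 1.
By Bézout, 489*(-411) + 1546*(130) = 1.
So 489*-411 ≡ 1 (mod 1546), and -411 mod 1546 = 1135.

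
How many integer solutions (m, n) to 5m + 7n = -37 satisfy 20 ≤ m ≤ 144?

18

gcd(7, 5):
  7 = 1×5 + 2
  5 = 2×2 + 1
  2 = 2×1
so gcd(7, 5) = 1.
Back-substitute for Bézout coefficients:
  1 = 5 - 2×2
  ... = 5×(3) + 7×(-2)
Scale by -37: particular solution (-111, 74); reduce m mod 7: (1, -6).
General solution: m = 1 + 7t, n = -6 - 5t for integer t.
20 ≤ 1 + 7t ≤ 144 gives t ∈ [3, 20], which is 18 values.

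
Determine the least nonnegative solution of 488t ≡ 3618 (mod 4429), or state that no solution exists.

gcd(4429, 488) = 1  (4429 = 9·488 + 37, 488 = 13·37 + 7, 37 = 5·7 + 2, 7 = 3·2 + 1, 2 = 2·1).
1 divides 3618, so solutions exist.
Back-substituting, 488·(1915) + 4429·(-211) = 1.
So 488·(1915) ≡ 1 (mod 4429); multiply by 3618: t ≡ 6928470 (mod 4429).
Smallest nonnegative: t = 6928470 mod 4429 = 1514.

1514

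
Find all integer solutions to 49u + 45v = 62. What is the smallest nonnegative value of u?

38

gcd(49, 45):
  49 = 1*45 + 4
  45 = 11*4 + 1
  4 = 4*1
so gcd(49, 45) = 1.
1 divides 62, so solutions exist.
Back-substitute for Bézout coefficients:
  1 = 45 - 11*4
  ... = 49*(-11) + 45*(12)
Scale by 62/1 = 62: (u₀, v₀) = (-682, 744).
General solution: u = -682 + 45t, v = 744 - 49t for integer t.
u ≥ 0: smallest is -682 mod 45 = 38 (at t = 16), with v = -40.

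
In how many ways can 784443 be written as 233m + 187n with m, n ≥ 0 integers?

18

gcd(233, 187) = 1.
By Bézout, 233×(61) + 187×(-76) = 1.
One solution: (154, 4003).
General: m = 154 + 187t, n = 4003 - 233t.
m ≥ 0 ⇒ t ≥ 0; n ≥ 0 ⇒ t ≤ 17. So t ∈ [0, 17]: 18 solutions.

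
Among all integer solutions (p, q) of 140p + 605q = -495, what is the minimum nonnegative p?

gcd(605, 140) = 5  (605 = 4*140 + 45, 140 = 3*45 + 5, 45 = 9*5).
5 divides -495, so solutions exist.
Back-substituting, 140*(13) + 605*(-3) = 5.
Scale by -495/5 = -99: (p₀, q₀) = (-1287, 297).
General solution: p = -1287 + 121t, q = 297 - 28t for integer t.
p ≥ 0: smallest is -1287 mod 121 = 44 (at t = 11), with q = -11.

44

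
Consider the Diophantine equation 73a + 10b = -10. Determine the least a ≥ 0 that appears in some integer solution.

0

gcd(73, 10) = 1  (73 = 7·10 + 3, 10 = 3·3 + 1, 3 = 3·1).
1 divides -10, so solutions exist.
Back-substituting, 73·(-3) + 10·(22) = 1.
Scale by -10/1 = -10: (a₀, b₀) = (30, -220).
General solution: a = 30 + 10t, b = -220 - 73t for integer t.
a ≥ 0: smallest is 30 mod 10 = 0 (at t = -3), with b = -1.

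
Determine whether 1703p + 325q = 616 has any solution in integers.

gcd(1703, 325) = 13  (1703 = 5·325 + 78, 325 = 4·78 + 13, 78 = 6·13).
13 does not divide 616 (remainder 5), so no integer solutions.

no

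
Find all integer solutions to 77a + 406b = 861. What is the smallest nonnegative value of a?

27

gcd(406, 77):
  406 = 5·77 + 21
  77 = 3·21 + 14
  21 = 1·14 + 7
  14 = 2·7
so gcd(406, 77) = 7.
7 divides 861, so solutions exist.
Back-substitute for Bézout coefficients:
  7 = 21 - 1·14
  ... = 77·(-21) + 406·(4)
Scale by 861/7 = 123: (a₀, b₀) = (-2583, 492).
General solution: a = -2583 + 58t, b = 492 - 11t for integer t.
a ≥ 0: smallest is -2583 mod 58 = 27 (at t = 45), with b = -3.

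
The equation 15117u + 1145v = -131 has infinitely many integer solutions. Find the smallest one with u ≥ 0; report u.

gcd(15117, 1145) = 1.
1 divides -131, so solutions exist.
By Bézout, 15117×(153) + 1145×(-2020) = 1.
Scale by -131/1 = -131: (u₀, v₀) = (-20043, 264620).
General solution: u = -20043 + 1145t, v = 264620 - 15117t for integer t.
u ≥ 0: smallest is -20043 mod 1145 = 567 (at t = 18), with v = -7486.

567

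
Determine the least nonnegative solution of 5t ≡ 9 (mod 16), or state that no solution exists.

5

gcd(16, 5) = 1  (16 = 3*5 + 1, 5 = 5*1).
1 divides 9, so solutions exist.
Back-substituting, 5*(-3) + 16*(1) = 1.
So 5*(-3) ≡ 1 (mod 16); multiply by 9: t ≡ -27 (mod 16).
Smallest nonnegative: t = -27 mod 16 = 5.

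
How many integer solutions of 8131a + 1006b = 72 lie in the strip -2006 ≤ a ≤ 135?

2

gcd(8131, 1006):
  8131 = 8·1006 + 83
  1006 = 12·83 + 10
  83 = 8·10 + 3
  10 = 3·3 + 1
  3 = 3·1
so gcd(8131, 1006) = 1.
Back-substitute for Bézout coefficients:
  1 = 10 - 3·3
  ... = 8131·(-303) + 1006·(2449)
Scale by 72: particular solution (-21816, 176328); reduce a mod 1006: (316, -2554).
General solution: a = 316 + 1006t, b = -2554 - 8131t for integer t.
-2006 ≤ 316 + 1006t ≤ 135 gives t ∈ [-2, -1], which is 2 values.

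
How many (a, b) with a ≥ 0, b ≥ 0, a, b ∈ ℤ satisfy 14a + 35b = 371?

5

gcd(35, 14):
  35 = 2*14 + 7
  14 = 2*7
so gcd(35, 14) = 7.
Back-substitute for Bézout coefficients:
  7 = 35 - 2*14
  ... = 14*(-2) + 35*(1)
Scale by 53: one solution is (-106, 53). Reduce a mod 5: (4, 9).
General: a = 4 + 5t, b = 9 - 2t.
a ≥ 0 ⇒ t ≥ 0; b ≥ 0 ⇒ t ≤ 4. So t ∈ [0, 4]: 5 solutions.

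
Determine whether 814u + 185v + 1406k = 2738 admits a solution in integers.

yes

gcd(814, 185) = 37.
gcd(37, 1406) = 37.
37 divides 2738, so integer solutions exist.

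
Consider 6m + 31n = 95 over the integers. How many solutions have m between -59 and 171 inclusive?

7

gcd(31, 6) = 1  (31 = 5*6 + 1, 6 = 6*1).
Back-substituting, 6*(-5) + 31*(1) = 1.
Scale by 95: particular solution (-475, 95); reduce m mod 31: (21, -1).
General solution: m = 21 + 31t, n = -1 - 6t for integer t.
-59 ≤ 21 + 31t ≤ 171 gives t ∈ [-2, 4], which is 7 values.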